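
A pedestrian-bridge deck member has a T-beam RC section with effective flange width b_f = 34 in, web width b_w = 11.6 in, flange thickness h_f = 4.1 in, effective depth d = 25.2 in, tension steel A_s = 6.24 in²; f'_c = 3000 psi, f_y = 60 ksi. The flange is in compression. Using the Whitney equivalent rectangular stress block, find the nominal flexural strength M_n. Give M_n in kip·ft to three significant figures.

M_n ≈ 719 kip·ft

Tension: T = A_s f_y = 6.24 × 60 = 374.4 kips.
Try a within the flange: a = T/(0.85 f'_c b_f) = 374.4/(0.85 × 3 × 34) = 4.318 in.
a = 4.318 > h_f = 4.1 in: the block extends into the web. Split into flange-overhang and web parts.
C_f = 0.85 f'_c (b_f − b_w) h_f = 0.85 × 3 × (34 − 11.6) × 4.1 = 234.2 kips.
Remaining web compression depth: a_w = (T − C_f)/(0.85 f'_c b_w) = (374.4 − 234.2)/(0.85 × 3 × 11.6) = 4.740 in.
M_n = C_f(d − h_f/2) + (T − C_f)(d − a_w/2) = 234.2 × (25.2 − 2.05) + 140.2 × (25.2 − 2.37) = 5421.7 + 3200.8 = 8622.5 kip·in.
M_n = 8622.5/12 = 718.54 kip·ft.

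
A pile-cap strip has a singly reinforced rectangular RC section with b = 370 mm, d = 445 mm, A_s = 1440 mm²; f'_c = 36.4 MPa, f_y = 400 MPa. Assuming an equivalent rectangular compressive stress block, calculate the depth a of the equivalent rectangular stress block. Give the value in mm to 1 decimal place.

a ≈ 50.3 mm

T = A_s f_y = 1440 × 400 = 576000 N = 576 kN.
Setting C = 0.85 f'_c a b equal to T: a = 576000/(0.85 × 36.4 × 370) = 50.3 mm.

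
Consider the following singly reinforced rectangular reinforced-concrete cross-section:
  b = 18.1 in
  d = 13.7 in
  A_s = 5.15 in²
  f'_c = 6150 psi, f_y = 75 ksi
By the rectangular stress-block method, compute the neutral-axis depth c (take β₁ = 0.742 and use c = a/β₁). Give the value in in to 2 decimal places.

c ≈ 5.50 in

T = A_s f_y = 5.15 × 75 = 386.25 kips.
a = T/(0.85 f'_c b) = 386.25/(0.85 × 6.15 × 18.1) = 4.0822 in.
With β₁ = 0.742, c = a/β₁ = 4.0822/0.742 = 5.50 in.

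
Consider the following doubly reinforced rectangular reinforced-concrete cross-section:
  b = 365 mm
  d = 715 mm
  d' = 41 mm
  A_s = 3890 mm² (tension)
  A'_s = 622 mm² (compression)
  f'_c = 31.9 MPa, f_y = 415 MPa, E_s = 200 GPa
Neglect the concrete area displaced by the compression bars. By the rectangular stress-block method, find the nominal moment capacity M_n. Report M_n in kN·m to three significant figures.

Assume both tension and compression steel yield.
Net tension couple steel: A_s − A'_s = 3268 mm².
a = (A_s − A'_s) f_y / (0.85 f'_c b) = 1356220/(0.85 × 31.9 × 365) = 137.03 mm.
c = a/β₁ = 137.03/0.822 = 166.70 mm; ε'_s = 0.003(c − d')/c = 0.0023 ≥ f_y/E_s = 0.0021, so compression steel does yield.
M_n = (A_s − A'_s) f_y (d − a/2) + A'_s f_y (d − d') = [1356220 × (715 − 68.515) + 258130 × (715 − 41)] × 10⁻⁶ = 876.78 + 173.98 = 1050.76 kN·m.

M_n ≈ 1050 kN·m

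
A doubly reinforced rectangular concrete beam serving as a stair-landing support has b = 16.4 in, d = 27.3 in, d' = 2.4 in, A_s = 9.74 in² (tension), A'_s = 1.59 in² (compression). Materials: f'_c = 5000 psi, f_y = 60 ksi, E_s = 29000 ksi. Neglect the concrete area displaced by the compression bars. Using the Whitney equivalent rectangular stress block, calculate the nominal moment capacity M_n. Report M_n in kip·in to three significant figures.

Assume both steels yield.
a = (A_s − A'_s) f_y/(0.85 f'_c b) = (9.74 − 1.59) × 60/(0.85 × 5 × 16.4) = 7.016 in.
c = a/β₁ = 7.016/0.8 = 8.770 in; ε'_s = 0.003(c − d')/c = 0.0022 ≥ ε_y = 0.0021, so the compression steel yields.
M_n = (A_s − A'_s) f_y (d − a/2) + A'_s f_y (d − d') = 489 × (27.3 − 3.508) + 95.4 × (27.3 − 2.4) = 11634.3 + 2375.5 = 14009.8 kip·in.

M_n ≈ 14000 kip·in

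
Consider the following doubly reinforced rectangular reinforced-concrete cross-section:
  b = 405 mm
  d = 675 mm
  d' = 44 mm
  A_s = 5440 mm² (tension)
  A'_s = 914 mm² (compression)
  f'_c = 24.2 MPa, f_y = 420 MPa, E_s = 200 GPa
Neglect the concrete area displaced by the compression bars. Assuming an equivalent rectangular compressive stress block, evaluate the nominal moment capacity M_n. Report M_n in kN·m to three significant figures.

M_n ≈ 1310 kN·m

Assume both tension and compression steel yield.
Net tension couple steel: A_s − A'_s = 4526 mm².
a = (A_s − A'_s) f_y / (0.85 f'_c b) = 1900920/(0.85 × 24.2 × 405) = 228.18 mm.
c = a/β₁ = 228.18/0.85 = 268.45 mm; ε'_s = 0.003(c − d')/c = 0.0025 ≥ f_y/E_s = 0.0021, so compression steel does yield.
M_n = (A_s − A'_s) f_y (d − a/2) + A'_s f_y (d − d') = [1900920 × (675 − 114.09) + 383880 × (675 − 44)] × 10⁻⁶ = 1066.25 + 242.23 = 1308.48 kN·m.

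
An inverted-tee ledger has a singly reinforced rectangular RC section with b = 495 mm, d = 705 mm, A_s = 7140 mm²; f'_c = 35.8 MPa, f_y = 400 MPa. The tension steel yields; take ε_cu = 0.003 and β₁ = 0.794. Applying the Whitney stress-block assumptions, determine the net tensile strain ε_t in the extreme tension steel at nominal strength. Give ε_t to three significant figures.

ε_t ≈ 0.00586

a = A_s f_y/(0.85 f'_c b) = 189.61 mm.
β₁ = 0.794, so c = a/β₁ = 189.61/0.794 = 238.80 mm.
From the linear strain diagram with ε_cu = 0.003: ε_t = 0.003 (d − c)/c = 0.003 × (705 − 238.80)/238.80 = 0.00586.
Since ε_t ≥ 0.005, the section is tension-controlled.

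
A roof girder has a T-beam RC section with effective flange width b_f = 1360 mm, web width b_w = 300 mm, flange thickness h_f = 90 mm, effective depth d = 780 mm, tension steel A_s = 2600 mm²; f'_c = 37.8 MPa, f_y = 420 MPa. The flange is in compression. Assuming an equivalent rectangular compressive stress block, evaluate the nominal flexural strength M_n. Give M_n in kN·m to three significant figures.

M_n ≈ 838 kN·m

Tension: T = A_s f_y = 2600 × 420 = 1092000 N.
Try a within the flange: a = T/(0.85 f'_c b_f) = 1092000/(0.85 × 37.8 × 1360) = 24.99 mm.
Since a = 24.99 ≤ h_f = 90 mm, the stress block lies entirely in the flange; analyse as a rectangular beam of width b_f.
M_n = T(d − a/2) = 1092000 × (780 − 12.495) = 838.12 × 10⁶ N·mm.
M_n = 838.12 kN·m.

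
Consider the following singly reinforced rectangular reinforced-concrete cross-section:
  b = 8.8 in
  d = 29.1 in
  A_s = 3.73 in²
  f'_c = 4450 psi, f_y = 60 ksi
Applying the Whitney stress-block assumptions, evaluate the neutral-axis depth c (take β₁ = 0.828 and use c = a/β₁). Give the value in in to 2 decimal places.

c ≈ 8.12 in

T = A_s f_y = 3.73 × 60 = 223.8 kips.
a = T/(0.85 f'_c b) = 223.8/(0.85 × 4.45 × 8.8) = 6.7235 in.
With β₁ = 0.828, c = a/β₁ = 6.7235/0.828 = 8.12 in.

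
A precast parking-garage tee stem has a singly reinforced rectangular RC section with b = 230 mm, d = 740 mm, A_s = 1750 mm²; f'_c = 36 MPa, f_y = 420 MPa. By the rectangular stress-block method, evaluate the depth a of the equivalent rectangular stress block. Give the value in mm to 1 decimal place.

a ≈ 104.4 mm

T = A_s f_y = 1750 × 420 = 735000 N = 735 kN.
Setting C = 0.85 f'_c a b equal to T: a = 735000/(0.85 × 36 × 230) = 104.4 mm.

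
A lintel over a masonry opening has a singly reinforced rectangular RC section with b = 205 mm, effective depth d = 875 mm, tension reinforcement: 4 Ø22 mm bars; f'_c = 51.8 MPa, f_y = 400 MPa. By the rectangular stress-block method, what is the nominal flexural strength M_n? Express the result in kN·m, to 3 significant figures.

M_n ≈ 512 kN·m

A_s = 4 × 380 = 1520 mm².
T = A_s f_y = 1520 × 400 = 608000 N = 608 kN.
From C = T: a = T/(0.85 f'_c b) = 608000/(0.85 × 51.8 × 205) = 67.36 mm.
M_n = T(d − a/2) = 608 kN × (875 − 33.68) mm = 511.52 kN·m.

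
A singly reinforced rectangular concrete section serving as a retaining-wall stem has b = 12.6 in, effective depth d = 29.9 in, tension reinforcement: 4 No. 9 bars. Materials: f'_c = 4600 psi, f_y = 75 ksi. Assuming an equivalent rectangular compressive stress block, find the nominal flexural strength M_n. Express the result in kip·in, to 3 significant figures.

M_n ≈ 8060 kip·in

A_s = 4 × 1 = 4 in².
T = A_s f_y = 4 × 75 = 300 kips.
a = T/(0.85 f'_c b) = 300/(0.85 × 4.6 × 12.6) = 6.089 in.
M_n = T(d − a/2) = 300 × (29.9 − 3.0445) = 8056.7 kip·in.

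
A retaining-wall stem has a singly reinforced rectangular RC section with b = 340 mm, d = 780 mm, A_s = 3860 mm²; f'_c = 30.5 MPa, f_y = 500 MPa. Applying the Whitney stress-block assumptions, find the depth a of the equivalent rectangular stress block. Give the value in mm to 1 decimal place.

a ≈ 219.0 mm

T = A_s f_y = 3860 × 500 = 1930000 N = 1930 kN.
Setting C = 0.85 f'_c a b equal to T: a = 1930000/(0.85 × 30.5 × 340) = 219.0 mm.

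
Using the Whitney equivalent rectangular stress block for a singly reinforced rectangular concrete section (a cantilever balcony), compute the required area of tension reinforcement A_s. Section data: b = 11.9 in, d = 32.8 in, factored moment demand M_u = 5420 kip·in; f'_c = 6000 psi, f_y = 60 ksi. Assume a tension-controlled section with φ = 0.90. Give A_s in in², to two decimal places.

A_s ≈ 3.22 in²

M_n = M_u/φ = 5420/0.90 = 6022.22 kip·in.
From M_n = 0.85 f'_c a b (d − a/2):
a = d − √(d² − 2M_n/(0.85 f'_c b)) = 32.8 − √(32.8² − 2 × 6022.22/(0.85 × 6 × 11.9)) = 3.179 in.
A_s = 0.85 f'_c a b / f_y = 0.85 × 6 × 3.179 × 11.9 / 60 = 3.216 in².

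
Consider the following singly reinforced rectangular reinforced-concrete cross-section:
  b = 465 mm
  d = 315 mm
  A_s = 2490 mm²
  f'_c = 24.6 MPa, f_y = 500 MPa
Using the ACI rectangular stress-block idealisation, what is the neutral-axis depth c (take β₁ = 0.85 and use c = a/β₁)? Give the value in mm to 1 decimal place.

c ≈ 150.6 mm

T = A_s f_y = 2490 × 500 = 1245000 N = 1245 kN.
Setting C = 0.85 f'_c a b equal to T: a = 1245000/(0.85 × 24.6 × 465) = 128.045 mm.
With β₁ = 0.85, c = a/β₁ = 128.045/0.85 = 150.6 mm.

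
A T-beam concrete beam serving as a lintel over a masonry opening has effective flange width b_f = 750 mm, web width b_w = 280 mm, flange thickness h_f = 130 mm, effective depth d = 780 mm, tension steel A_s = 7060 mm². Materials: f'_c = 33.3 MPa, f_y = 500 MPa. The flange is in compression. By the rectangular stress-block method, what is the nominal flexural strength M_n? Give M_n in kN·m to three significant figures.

M_n ≈ 2440 kN·m

Tension: T = A_s f_y = 7060 × 500 = 3530000 N.
Try a within the flange: a = T/(0.85 f'_c b_f) = 3530000/(0.85 × 33.3 × 750) = 166.28 mm.
a = 166.28 > h_f = 130 mm: the block extends into the web. Split into flange-overhang and web parts.
C_f = 0.85 f'_c (b_f − b_w) h_f = 0.85 × 33.3 × (750 − 280) × 130 = 1729436 N.
Remaining web compression depth: a_w = (T − C_f)/(0.85 f'_c b_w) = (3530000 − 1729436)/(0.85 × 33.3 × 280) = 227.19 mm.
M_n = C_f(d − h_f/2) + (T − C_f)(d − a_w/2) = 1729436 × (780 − 65) + 1800564 × (780 − 113.595) = 1236.55 + 1199.90 = 2436.45 × 10⁶ N·mm.
M_n = 2436.45 kN·m.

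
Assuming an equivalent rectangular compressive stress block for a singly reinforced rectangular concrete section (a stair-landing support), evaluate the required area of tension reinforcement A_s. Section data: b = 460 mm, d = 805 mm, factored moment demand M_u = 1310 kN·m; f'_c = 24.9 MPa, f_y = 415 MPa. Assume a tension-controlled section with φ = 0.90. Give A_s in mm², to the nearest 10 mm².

M_n = M_u/φ = 1310/0.90 = 1455.56 kN·m.
With M_n = 0.85 f'_c a b (d − a/2), solve the quadratic for a:
a = d − √(d² − 2M_n/(0.85 f'_c b)) = 805 − √(805² − 2 × 1455.56×10⁶/(0.85 × 24.9 × 460)) = 214.22 mm.
A_s = 0.85 f'_c a b / f_y = 0.85 × 24.9 × 214.22 × 460 / 415 = 5025.6 mm².

A_s ≈ 5030 mm²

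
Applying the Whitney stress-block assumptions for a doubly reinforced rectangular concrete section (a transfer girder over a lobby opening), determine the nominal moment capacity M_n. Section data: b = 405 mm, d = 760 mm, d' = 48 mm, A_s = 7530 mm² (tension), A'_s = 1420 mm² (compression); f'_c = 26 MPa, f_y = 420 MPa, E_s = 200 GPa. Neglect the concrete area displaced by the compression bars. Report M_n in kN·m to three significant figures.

Assume both tension and compression steel yield.
Net tension couple steel: A_s − A'_s = 6110 mm².
a = (A_s − A'_s) f_y / (0.85 f'_c b) = 2566200/(0.85 × 26 × 405) = 286.71 mm.
c = a/β₁ = 286.71/0.85 = 337.31 mm; ε'_s = 0.003(c − d')/c = 0.0026 ≥ f_y/E_s = 0.0021, so compression steel does yield.
M_n = (A_s − A'_s) f_y (d − a/2) + A'_s f_y (d − d') = [2566200 × (760 − 143.355) + 596400 × (760 − 48)] × 10⁻⁶ = 1582.43 + 424.64 = 2007.07 kN·m.

M_n ≈ 2010 kN·m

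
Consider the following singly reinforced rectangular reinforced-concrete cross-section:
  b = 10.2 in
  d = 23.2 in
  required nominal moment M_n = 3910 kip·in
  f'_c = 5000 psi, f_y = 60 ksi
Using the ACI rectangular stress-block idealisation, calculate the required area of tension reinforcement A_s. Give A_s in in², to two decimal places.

From M_n = 0.85 f'_c a b (d − a/2):
a = d − √(d² − 2M_n/(0.85 f'_c b)) = 23.2 − √(23.2² − 2 × 3910/(0.85 × 5 × 10.2)) = 4.283 in.
A_s = 0.85 f'_c a b / f_y = 0.85 × 5 × 4.283 × 10.2 / 60 = 3.094 in².

A_s ≈ 3.09 in²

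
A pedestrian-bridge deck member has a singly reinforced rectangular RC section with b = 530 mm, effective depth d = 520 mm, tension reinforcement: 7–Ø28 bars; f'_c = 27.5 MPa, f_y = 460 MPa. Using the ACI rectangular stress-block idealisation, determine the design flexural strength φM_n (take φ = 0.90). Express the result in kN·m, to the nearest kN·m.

A_s = 7 × 616 = 4312 mm².
T = A_s f_y = 4312 × 460 = 1983520 N = 1983.52 kN.
From C = T: a = T/(0.85 f'_c b) = 1983520/(0.85 × 27.5 × 530) = 160.11 mm.
M_n = T(d − a/2) = 1983.52 kN × (520 − 80.055) mm = 872.64 kN·m.
φM_n = 0.90 × 872.64 = 785.38 kN·m.

φM_n ≈ 785 kN·m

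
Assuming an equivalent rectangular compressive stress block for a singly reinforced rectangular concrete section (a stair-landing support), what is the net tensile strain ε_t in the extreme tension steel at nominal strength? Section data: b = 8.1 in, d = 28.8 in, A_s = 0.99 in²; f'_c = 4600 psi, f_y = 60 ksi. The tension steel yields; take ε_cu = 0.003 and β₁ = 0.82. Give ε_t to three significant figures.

a = A_s f_y/(0.85 f'_c b) = 1.876 in.
β₁ = 0.82, so c = a/β₁ = 1.876/0.82 = 2.288 in.
From the linear strain diagram with ε_cu = 0.003: ε_t = 0.003 (d − c)/c = 0.003 × (28.8 − 2.288)/2.288 = 0.0348.
Since ε_t ≥ 0.005, the section is tension-controlled.

ε_t ≈ 0.0348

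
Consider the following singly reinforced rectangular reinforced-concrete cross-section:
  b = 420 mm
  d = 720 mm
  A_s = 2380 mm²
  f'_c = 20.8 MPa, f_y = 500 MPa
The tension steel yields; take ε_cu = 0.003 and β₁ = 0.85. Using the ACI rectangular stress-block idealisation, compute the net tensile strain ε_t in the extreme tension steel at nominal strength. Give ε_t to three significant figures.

a = A_s f_y/(0.85 f'_c b) = 160.26 mm.
β₁ = 0.85, so c = a/β₁ = 160.26/0.85 = 188.54 mm.
From the linear strain diagram with ε_cu = 0.003: ε_t = 0.003 (d − c)/c = 0.003 × (720 − 188.54)/188.54 = 0.00846.
Since ε_t ≥ 0.005, the section is tension-controlled.

ε_t ≈ 0.00846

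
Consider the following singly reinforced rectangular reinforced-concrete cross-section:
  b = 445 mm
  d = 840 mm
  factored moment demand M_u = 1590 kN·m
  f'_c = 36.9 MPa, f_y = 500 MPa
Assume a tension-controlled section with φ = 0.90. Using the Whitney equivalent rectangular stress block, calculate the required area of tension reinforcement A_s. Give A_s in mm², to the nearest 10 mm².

A_s ≈ 4670 mm²

M_n = M_u/φ = 1590/0.90 = 1766.67 kN·m.
With M_n = 0.85 f'_c a b (d − a/2), solve the quadratic for a:
a = d − √(d² − 2M_n/(0.85 f'_c b)) = 840 − √(840² − 2 × 1766.67×10⁶/(0.85 × 36.9 × 445)) = 167.36 mm.
A_s = 0.85 f'_c a b / f_y = 0.85 × 36.9 × 167.36 × 445 / 500 = 4671.8 mm².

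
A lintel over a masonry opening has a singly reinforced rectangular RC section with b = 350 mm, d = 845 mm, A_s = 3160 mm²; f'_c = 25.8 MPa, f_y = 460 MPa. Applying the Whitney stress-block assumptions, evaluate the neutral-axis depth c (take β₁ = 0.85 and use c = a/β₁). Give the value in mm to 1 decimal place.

T = A_s f_y = 3160 × 460 = 1453600 N = 1453.6 kN.
Setting C = 0.85 f'_c a b equal to T: a = 1453600/(0.85 × 25.8 × 350) = 189.382 mm.
With β₁ = 0.85, c = a/β₁ = 189.382/0.85 = 222.8 mm.

c ≈ 222.8 mm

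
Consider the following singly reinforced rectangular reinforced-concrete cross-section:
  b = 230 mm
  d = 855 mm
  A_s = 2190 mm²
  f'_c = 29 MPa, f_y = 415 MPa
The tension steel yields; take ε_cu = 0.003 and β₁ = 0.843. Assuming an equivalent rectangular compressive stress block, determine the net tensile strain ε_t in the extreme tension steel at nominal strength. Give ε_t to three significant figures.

ε_t ≈ 0.0105

a = A_s f_y/(0.85 f'_c b) = 160.31 mm.
β₁ = 0.843, so c = a/β₁ = 160.31/0.843 = 190.17 mm.
From the linear strain diagram with ε_cu = 0.003: ε_t = 0.003 (d − c)/c = 0.003 × (855 − 190.17)/190.17 = 0.0105.
Since ε_t ≥ 0.005, the section is tension-controlled.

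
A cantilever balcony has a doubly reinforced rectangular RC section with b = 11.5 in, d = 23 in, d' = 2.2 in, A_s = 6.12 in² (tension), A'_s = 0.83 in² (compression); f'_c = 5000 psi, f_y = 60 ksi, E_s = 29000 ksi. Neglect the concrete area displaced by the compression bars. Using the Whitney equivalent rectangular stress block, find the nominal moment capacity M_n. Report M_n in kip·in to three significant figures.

Assume both steels yield.
a = (A_s − A'_s) f_y/(0.85 f'_c b) = (6.12 − 0.83) × 60/(0.85 × 5 × 11.5) = 6.494 in.
c = a/β₁ = 6.494/0.8 = 8.118 in; ε'_s = 0.003(c − d')/c = 0.0022 ≥ ε_y = 0.0021, so the compression steel yields.
M_n = (A_s − A'_s) f_y (d − a/2) + A'_s f_y (d − d') = 317.4 × (23 − 3.247) + 49.8 × (23 − 2.2) = 6269.6 + 1035.8 = 7305.4 kip·in.

M_n ≈ 7310 kip·in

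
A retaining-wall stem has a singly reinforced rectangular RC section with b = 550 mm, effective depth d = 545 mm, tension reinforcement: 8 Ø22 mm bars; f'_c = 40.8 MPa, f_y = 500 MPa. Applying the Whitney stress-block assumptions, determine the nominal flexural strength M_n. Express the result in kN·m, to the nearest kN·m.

A_s = 8 × 380 = 3040 mm².
T = A_s f_y = 3040 × 500 = 1520000 N = 1520 kN.
From C = T: a = T/(0.85 f'_c b) = 1520000/(0.85 × 40.8 × 550) = 79.69 mm.
M_n = T(d − a/2) = 1520 kN × (545 − 39.845) mm = 767.84 kN·m.

M_n ≈ 768 kN·m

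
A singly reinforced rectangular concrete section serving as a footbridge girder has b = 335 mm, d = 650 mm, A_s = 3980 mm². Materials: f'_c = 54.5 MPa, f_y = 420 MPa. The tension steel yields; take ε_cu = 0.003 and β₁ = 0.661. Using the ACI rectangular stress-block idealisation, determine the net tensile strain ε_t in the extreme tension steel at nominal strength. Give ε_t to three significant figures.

a = A_s f_y/(0.85 f'_c b) = 107.71 mm.
β₁ = 0.661, so c = a/β₁ = 107.71/0.661 = 162.95 mm.
From the linear strain diagram with ε_cu = 0.003: ε_t = 0.003 (d − c)/c = 0.003 × (650 − 162.95)/162.95 = 0.00897.
Since ε_t ≥ 0.005, the section is tension-controlled.

ε_t ≈ 0.00897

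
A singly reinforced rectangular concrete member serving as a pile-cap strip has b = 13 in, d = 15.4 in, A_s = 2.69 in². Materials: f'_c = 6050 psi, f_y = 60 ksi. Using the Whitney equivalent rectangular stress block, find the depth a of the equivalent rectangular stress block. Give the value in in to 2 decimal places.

T = A_s f_y = 2.69 × 60 = 161.4 kips.
a = T/(0.85 f'_c b) = 161.4/(0.85 × 6.05 × 13) = 2.41 in.

a ≈ 2.41 in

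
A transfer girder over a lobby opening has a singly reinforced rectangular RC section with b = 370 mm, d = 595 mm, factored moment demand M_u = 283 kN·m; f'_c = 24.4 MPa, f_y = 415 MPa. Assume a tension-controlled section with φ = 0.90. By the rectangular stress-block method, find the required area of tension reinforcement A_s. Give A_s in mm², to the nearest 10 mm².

M_n = M_u/φ = 283/0.90 = 314.444 kN·m.
With M_n = 0.85 f'_c a b (d − a/2), solve the quadratic for a:
a = d − √(d² − 2M_n/(0.85 f'_c b)) = 595 − √(595² − 2 × 314.444×10⁶/(0.85 × 24.4 × 370)) = 73.39 mm.
A_s = 0.85 f'_c a b / f_y = 0.85 × 24.4 × 73.39 × 370 / 415 = 1357.1 mm².

A_s ≈ 1360 mm²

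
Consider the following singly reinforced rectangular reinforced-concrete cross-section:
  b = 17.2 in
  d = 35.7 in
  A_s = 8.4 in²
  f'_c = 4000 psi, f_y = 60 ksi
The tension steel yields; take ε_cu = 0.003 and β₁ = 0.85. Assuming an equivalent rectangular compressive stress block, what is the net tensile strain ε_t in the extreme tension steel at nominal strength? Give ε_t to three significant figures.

ε_t ≈ 0.00756

a = A_s f_y/(0.85 f'_c b) = 8.618 in.
β₁ = 0.85, so c = a/β₁ = 8.618/0.85 = 10.139 in.
From the linear strain diagram with ε_cu = 0.003: ε_t = 0.003 (d − c)/c = 0.003 × (35.7 − 10.139)/10.139 = 0.00756.
Since ε_t ≥ 0.005, the section is tension-controlled.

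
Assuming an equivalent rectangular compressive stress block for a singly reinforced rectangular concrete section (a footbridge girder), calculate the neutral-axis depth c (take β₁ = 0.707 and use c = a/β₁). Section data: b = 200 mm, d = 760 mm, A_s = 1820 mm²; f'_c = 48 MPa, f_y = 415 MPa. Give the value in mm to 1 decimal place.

c ≈ 130.9 mm

T = A_s f_y = 1820 × 415 = 755300 N = 755.3 kN.
Setting C = 0.85 f'_c a b equal to T: a = 755300/(0.85 × 48 × 200) = 92.561 mm.
With β₁ = 0.707, c = a/β₁ = 92.561/0.707 = 130.9 mm.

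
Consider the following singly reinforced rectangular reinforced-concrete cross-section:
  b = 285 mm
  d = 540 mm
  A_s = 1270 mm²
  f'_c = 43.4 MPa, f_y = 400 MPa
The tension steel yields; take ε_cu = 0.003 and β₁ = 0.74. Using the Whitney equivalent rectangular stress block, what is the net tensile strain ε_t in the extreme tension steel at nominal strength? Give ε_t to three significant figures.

a = A_s f_y/(0.85 f'_c b) = 48.32 mm.
β₁ = 0.74, so c = a/β₁ = 48.32/0.74 = 65.30 mm.
From the linear strain diagram with ε_cu = 0.003: ε_t = 0.003 (d − c)/c = 0.003 × (540 − 65.30)/65.30 = 0.0218.
Since ε_t ≥ 0.005, the section is tension-controlled.

ε_t ≈ 0.0218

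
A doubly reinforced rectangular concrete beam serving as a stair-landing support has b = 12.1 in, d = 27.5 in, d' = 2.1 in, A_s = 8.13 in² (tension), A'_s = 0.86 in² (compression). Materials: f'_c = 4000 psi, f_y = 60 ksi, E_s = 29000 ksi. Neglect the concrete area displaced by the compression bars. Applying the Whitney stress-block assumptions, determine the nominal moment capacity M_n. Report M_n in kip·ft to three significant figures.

M_n ≈ 916 kip·ft

Assume both steels yield.
a = (A_s − A'_s) f_y/(0.85 f'_c b) = (8.13 − 0.86) × 60/(0.85 × 4 × 12.1) = 10.603 in.
c = a/β₁ = 10.603/0.85 = 12.474 in; ε'_s = 0.003(c − d')/c = 0.0025 ≥ ε_y = 0.0021, so the compression steel yields.
M_n = (A_s − A'_s) f_y (d − a/2) + A'_s f_y (d − d') = 436.2 × (27.5 − 5.3015) + 51.6 × (27.5 − 2.1) = 9683.0 + 1310.6 = 10993.6 kip·in = 10993.6/12 = 916.13 kip·ft.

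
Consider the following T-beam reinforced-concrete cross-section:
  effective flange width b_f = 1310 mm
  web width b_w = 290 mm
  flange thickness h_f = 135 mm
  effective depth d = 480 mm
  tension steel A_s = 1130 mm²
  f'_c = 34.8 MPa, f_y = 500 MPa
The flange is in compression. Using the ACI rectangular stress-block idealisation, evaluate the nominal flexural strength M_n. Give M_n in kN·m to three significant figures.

Tension: T = A_s f_y = 1130 × 500 = 565000 N.
Try a within the flange: a = T/(0.85 f'_c b_f) = 565000/(0.85 × 34.8 × 1310) = 14.58 mm.
Since a = 14.58 ≤ h_f = 135 mm, the stress block lies entirely in the flange; analyse as a rectangular beam of width b_f.
M_n = T(d − a/2) = 565000 × (480 − 7.29) = 267.08 × 10⁶ N·mm.
M_n = 267.08 kN·m.

M_n ≈ 267 kN·m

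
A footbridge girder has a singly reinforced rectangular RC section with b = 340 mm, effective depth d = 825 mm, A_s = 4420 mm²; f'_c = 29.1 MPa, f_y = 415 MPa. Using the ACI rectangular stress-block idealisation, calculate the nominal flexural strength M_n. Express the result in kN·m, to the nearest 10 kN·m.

T = A_s f_y = 4420 × 415 = 1834300 N = 1834.3 kN.
From C = T: a = T/(0.85 f'_c b) = 1834300/(0.85 × 29.1 × 340) = 218.11 mm.
M_n = T(d − a/2) = 1834.3 kN × (825 − 109.055) mm = 1313.26 kN·m.

M_n ≈ 1310 kN·m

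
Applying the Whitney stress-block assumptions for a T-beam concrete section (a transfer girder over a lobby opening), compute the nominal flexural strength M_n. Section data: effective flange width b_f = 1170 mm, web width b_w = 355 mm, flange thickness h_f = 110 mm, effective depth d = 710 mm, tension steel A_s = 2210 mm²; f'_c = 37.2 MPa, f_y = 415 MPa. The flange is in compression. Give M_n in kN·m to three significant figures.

M_n ≈ 640 kN·m

Tension: T = A_s f_y = 2210 × 415 = 917150 N.
Try a within the flange: a = T/(0.85 f'_c b_f) = 917150/(0.85 × 37.2 × 1170) = 24.79 mm.
Since a = 24.79 ≤ h_f = 110 mm, the stress block lies entirely in the flange; analyse as a rectangular beam of width b_f.
M_n = T(d − a/2) = 917150 × (710 − 12.395) = 639.81 × 10⁶ N·mm.
M_n = 639.81 kN·m.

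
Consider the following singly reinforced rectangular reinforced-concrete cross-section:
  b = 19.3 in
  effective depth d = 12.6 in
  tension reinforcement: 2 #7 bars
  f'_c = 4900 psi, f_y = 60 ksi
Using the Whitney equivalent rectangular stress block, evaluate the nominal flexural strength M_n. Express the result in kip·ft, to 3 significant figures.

M_n ≈ 72.9 kip·ft

A_s = 2 × 0.6 = 1.2 in².
T = A_s f_y = 1.2 × 60 = 72 kips.
a = T/(0.85 f'_c b) = 72/(0.85 × 4.9 × 19.3) = 0.896 in.
M_n = T(d − a/2) = 72 × (12.6 − 0.448) = 874.9 kip·in = 874.9/12 = 72.91 kip·ft.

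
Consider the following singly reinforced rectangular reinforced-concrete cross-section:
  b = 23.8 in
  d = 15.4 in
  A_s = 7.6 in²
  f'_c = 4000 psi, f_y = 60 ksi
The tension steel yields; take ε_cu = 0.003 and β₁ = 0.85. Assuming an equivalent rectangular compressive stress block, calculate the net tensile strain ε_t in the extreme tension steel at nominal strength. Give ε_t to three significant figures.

a = A_s f_y/(0.85 f'_c b) = 5.635 in.
β₁ = 0.85, so c = a/β₁ = 5.635/0.85 = 6.629 in.
From the linear strain diagram with ε_cu = 0.003: ε_t = 0.003 (d − c)/c = 0.003 × (15.4 − 6.629)/6.629 = 0.00397.
ε_t < 0.004 — the section is over-reinforced for flexure under ACI limits.

ε_t ≈ 0.00397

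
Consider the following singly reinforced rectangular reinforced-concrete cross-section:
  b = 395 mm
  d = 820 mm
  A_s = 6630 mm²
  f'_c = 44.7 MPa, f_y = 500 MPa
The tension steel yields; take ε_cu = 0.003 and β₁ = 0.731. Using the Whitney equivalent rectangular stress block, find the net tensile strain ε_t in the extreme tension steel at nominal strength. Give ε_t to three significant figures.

ε_t ≈ 0.00514

a = A_s f_y/(0.85 f'_c b) = 220.88 mm.
β₁ = 0.731, so c = a/β₁ = 220.88/0.731 = 302.16 mm.
From the linear strain diagram with ε_cu = 0.003: ε_t = 0.003 (d − c)/c = 0.003 × (820 − 302.16)/302.16 = 0.00514.
Since ε_t ≥ 0.005, the section is tension-controlled.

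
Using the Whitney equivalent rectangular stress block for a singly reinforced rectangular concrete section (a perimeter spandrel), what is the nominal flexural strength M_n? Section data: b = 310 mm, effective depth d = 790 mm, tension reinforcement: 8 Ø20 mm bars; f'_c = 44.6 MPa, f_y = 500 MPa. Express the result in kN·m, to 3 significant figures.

M_n ≈ 925 kN·m

A_s = 8 × 314 = 2512 mm².
T = A_s f_y = 2512 × 500 = 1256000 N = 1256 kN.
From C = T: a = T/(0.85 f'_c b) = 1256000/(0.85 × 44.6 × 310) = 106.87 mm.
M_n = T(d − a/2) = 1256 kN × (790 − 53.435) mm = 925.13 kN·m.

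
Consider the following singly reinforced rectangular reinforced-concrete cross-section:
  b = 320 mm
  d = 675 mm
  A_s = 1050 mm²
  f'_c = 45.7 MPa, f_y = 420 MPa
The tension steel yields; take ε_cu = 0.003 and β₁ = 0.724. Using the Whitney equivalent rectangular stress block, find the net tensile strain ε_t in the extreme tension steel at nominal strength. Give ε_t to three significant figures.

a = A_s f_y/(0.85 f'_c b) = 35.48 mm.
β₁ = 0.724, so c = a/β₁ = 35.48/0.724 = 49.01 mm.
From the linear strain diagram with ε_cu = 0.003: ε_t = 0.003 (d − c)/c = 0.003 × (675 − 49.01)/49.01 = 0.0383.
Since ε_t ≥ 0.005, the section is tension-controlled.

ε_t ≈ 0.0383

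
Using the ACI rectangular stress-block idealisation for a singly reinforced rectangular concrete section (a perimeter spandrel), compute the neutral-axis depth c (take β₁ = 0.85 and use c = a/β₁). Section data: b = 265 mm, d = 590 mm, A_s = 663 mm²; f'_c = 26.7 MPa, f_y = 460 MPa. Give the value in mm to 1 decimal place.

c ≈ 59.7 mm

T = A_s f_y = 663 × 460 = 304980 N = 304.98 kN.
Setting C = 0.85 f'_c a b equal to T: a = 304980/(0.85 × 26.7 × 265) = 50.710 mm.
With β₁ = 0.85, c = a/β₁ = 50.710/0.85 = 59.7 mm.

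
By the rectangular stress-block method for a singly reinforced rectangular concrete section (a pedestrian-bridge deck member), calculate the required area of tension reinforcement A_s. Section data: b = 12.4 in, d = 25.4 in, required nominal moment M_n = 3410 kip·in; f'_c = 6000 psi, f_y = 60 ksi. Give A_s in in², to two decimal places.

A_s ≈ 2.34 in²

From M_n = 0.85 f'_c a b (d − a/2):
a = d − √(d² − 2M_n/(0.85 f'_c b)) = 25.4 − √(25.4² − 2 × 3410/(0.85 × 6 × 12.4)) = 2.220 in.
A_s = 0.85 f'_c a b / f_y = 0.85 × 6 × 2.220 × 12.4 / 60 = 2.340 in².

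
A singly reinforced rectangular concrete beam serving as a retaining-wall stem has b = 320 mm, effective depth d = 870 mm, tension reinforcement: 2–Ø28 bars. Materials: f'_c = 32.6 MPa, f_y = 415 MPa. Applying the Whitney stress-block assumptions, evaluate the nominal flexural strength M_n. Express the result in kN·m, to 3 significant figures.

M_n ≈ 430 kN·m

A_s = 2 × 616 = 1232 mm².
T = A_s f_y = 1232 × 415 = 511280 N = 511.28 kN.
From C = T: a = T/(0.85 f'_c b) = 511280/(0.85 × 32.6 × 320) = 57.66 mm.
M_n = T(d − a/2) = 511.28 kN × (870 − 28.83) mm = 430.07 kN·m.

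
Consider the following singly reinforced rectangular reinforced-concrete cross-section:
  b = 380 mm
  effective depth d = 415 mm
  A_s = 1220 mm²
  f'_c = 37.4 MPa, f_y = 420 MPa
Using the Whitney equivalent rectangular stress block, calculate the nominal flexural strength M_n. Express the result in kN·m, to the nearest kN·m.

M_n ≈ 202 kN·m

T = A_s f_y = 1220 × 420 = 512400 N = 512.4 kN.
From C = T: a = T/(0.85 f'_c b) = 512400/(0.85 × 37.4 × 380) = 42.42 mm.
M_n = T(d − a/2) = 512.4 kN × (415 − 21.21) mm = 201.78 kN·m.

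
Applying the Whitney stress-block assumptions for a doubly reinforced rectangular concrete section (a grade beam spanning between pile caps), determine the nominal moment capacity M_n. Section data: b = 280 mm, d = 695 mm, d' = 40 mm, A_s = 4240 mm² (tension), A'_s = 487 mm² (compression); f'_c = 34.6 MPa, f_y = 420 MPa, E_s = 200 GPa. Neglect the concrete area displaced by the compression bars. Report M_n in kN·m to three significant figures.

Assume both tension and compression steel yield.
Net tension couple steel: A_s − A'_s = 3753 mm².
a = (A_s − A'_s) f_y / (0.85 f'_c b) = 1576260/(0.85 × 34.6 × 280) = 191.41 mm.
c = a/β₁ = 191.41/0.803 = 238.37 mm; ε'_s = 0.003(c − d')/c = 0.0025 ≥ f_y/E_s = 0.0021, so compression steel does yield.
M_n = (A_s − A'_s) f_y (d − a/2) + A'_s f_y (d − d') = [1576260 × (695 − 95.705) + 204540 × (695 − 40)] × 10⁻⁶ = 944.64 + 133.97 = 1078.61 kN·m.

M_n ≈ 1080 kN·m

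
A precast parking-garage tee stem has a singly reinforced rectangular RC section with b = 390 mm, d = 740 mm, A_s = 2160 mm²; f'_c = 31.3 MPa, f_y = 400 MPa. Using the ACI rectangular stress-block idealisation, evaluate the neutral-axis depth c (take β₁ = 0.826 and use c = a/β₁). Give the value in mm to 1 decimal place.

T = A_s f_y = 2160 × 400 = 864000 N = 864 kN.
Setting C = 0.85 f'_c a b equal to T: a = 864000/(0.85 × 31.3 × 390) = 83.269 mm.
With β₁ = 0.826, c = a/β₁ = 83.269/0.826 = 100.8 mm.

c ≈ 100.8 mm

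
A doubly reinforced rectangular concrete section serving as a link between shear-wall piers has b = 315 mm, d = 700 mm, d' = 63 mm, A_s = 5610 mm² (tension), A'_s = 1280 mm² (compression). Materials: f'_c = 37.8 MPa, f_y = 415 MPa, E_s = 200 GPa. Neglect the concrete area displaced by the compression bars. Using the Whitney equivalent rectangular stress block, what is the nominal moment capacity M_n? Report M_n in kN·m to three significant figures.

M_n ≈ 1440 kN·m

Assume both tension and compression steel yield.
Net tension couple steel: A_s − A'_s = 4330 mm².
a = (A_s − A'_s) f_y / (0.85 f'_c b) = 1796950/(0.85 × 37.8 × 315) = 177.55 mm.
c = a/β₁ = 177.55/0.78 = 227.63 mm; ε'_s = 0.003(c − d')/c = 0.0022 ≥ f_y/E_s = 0.0021, so compression steel does yield.
M_n = (A_s − A'_s) f_y (d − a/2) + A'_s f_y (d − d') = [1796950 × (700 − 88.775) + 531200 × (700 − 63)] × 10⁻⁶ = 1098.34 + 338.37 = 1436.71 kN·m.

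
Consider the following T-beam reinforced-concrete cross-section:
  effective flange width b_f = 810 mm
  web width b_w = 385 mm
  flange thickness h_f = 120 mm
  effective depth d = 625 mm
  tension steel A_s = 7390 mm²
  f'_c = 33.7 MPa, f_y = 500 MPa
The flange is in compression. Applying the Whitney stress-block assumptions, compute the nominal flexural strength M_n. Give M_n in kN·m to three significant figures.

Tension: T = A_s f_y = 7390 × 500 = 3695000 N.
Try a within the flange: a = T/(0.85 f'_c b_f) = 3695000/(0.85 × 33.7 × 810) = 159.25 mm.
a = 159.25 > h_f = 120 mm: the block extends into the web. Split into flange-overhang and web parts.
C_f = 0.85 f'_c (b_f − b_w) h_f = 0.85 × 33.7 × (810 − 385) × 120 = 1460895 N.
Remaining web compression depth: a_w = (T − C_f)/(0.85 f'_c b_w) = (3695000 − 1460895)/(0.85 × 33.7 × 385) = 202.58 mm.
M_n = C_f(d − h_f/2) + (T − C_f)(d − a_w/2) = 1460895 × (625 − 60) + 2234105 × (625 − 101.29) = 825.41 + 1170.02 = 1995.43 × 10⁶ N·mm.
M_n = 1995.43 kN·m.

M_n ≈ 2000 kN·m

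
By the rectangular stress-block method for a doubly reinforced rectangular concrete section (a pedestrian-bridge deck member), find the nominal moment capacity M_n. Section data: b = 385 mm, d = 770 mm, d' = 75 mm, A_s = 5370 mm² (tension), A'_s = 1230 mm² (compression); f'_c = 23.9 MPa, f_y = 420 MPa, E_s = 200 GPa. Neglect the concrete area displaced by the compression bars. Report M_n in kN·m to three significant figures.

M_n ≈ 1500 kN·m

Assume both tension and compression steel yield.
Net tension couple steel: A_s − A'_s = 4140 mm².
a = (A_s − A'_s) f_y / (0.85 f'_c b) = 1738800/(0.85 × 23.9 × 385) = 222.32 mm.
c = a/β₁ = 222.32/0.85 = 261.55 mm; ε'_s = 0.003(c − d')/c = 0.0021 ≥ f_y/E_s = 0.0021, so compression steel does yield.
M_n = (A_s − A'_s) f_y (d − a/2) + A'_s f_y (d − d') = [1738800 × (770 − 111.16) + 516600 × (770 − 75)] × 10⁻⁶ = 1145.59 + 359.04 = 1504.63 kN·m.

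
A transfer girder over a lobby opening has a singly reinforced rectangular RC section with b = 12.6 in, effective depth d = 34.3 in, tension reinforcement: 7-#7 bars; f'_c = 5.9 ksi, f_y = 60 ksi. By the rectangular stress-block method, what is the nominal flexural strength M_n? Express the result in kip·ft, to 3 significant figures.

M_n ≈ 678 kip·ft

A_s = 7 × 0.6 = 4.2 in².
T = A_s f_y = 4.2 × 60 = 252 kips.
a = T/(0.85 f'_c b) = 252/(0.85 × 5.9 × 12.6) = 3.988 in.
M_n = T(d − a/2) = 252 × (34.3 − 1.994) = 8141.1 kip·in = 8141.1/12 = 678.43 kip·ft.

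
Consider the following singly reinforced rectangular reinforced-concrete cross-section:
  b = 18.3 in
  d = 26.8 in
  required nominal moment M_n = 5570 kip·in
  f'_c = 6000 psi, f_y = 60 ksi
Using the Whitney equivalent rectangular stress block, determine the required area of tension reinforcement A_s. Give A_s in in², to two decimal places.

A_s ≈ 3.62 in²

From M_n = 0.85 f'_c a b (d − a/2):
a = d − √(d² − 2M_n/(0.85 f'_c b)) = 26.8 − √(26.8² − 2 × 5570/(0.85 × 6 × 18.3)) = 2.328 in.
A_s = 0.85 f'_c a b / f_y = 0.85 × 6 × 2.328 × 18.3 / 60 = 3.621 in².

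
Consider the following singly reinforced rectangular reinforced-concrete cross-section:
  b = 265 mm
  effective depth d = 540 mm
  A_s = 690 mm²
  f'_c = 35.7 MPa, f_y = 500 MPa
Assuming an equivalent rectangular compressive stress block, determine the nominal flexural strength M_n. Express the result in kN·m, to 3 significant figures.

M_n ≈ 179 kN·m

T = A_s f_y = 690 × 500 = 345000 N = 345 kN.
From C = T: a = T/(0.85 f'_c b) = 345000/(0.85 × 35.7 × 265) = 42.90 mm.
M_n = T(d − a/2) = 345 kN × (540 − 21.45) mm = 178.90 kN·m.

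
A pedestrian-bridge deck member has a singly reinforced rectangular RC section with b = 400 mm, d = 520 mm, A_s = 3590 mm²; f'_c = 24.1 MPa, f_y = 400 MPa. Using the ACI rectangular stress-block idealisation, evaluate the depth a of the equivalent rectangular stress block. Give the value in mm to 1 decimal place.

a ≈ 175.3 mm

T = A_s f_y = 3590 × 400 = 1436000 N = 1436 kN.
Setting C = 0.85 f'_c a b equal to T: a = 1436000/(0.85 × 24.1 × 400) = 175.3 mm.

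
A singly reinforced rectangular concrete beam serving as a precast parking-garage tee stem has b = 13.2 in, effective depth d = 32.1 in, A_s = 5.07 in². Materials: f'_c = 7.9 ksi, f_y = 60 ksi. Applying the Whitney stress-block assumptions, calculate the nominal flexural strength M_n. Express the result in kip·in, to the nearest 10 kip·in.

T = A_s f_y = 5.07 × 60 = 304.2 kips.
a = T/(0.85 f'_c b) = 304.2/(0.85 × 7.9 × 13.2) = 3.432 in.
M_n = T(d − a/2) = 304.2 × (32.1 − 1.716) = 9242.8 kip·in.

M_n ≈ 9240 kip·in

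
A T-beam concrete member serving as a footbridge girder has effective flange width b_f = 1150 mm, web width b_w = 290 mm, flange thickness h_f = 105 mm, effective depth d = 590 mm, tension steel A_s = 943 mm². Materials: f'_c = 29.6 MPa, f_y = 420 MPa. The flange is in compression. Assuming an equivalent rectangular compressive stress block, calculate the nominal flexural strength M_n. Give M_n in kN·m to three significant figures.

M_n ≈ 231 kN·m

Tension: T = A_s f_y = 943 × 420 = 396060 N.
Try a within the flange: a = T/(0.85 f'_c b_f) = 396060/(0.85 × 29.6 × 1150) = 13.69 mm.
Since a = 13.69 ≤ h_f = 105 mm, the stress block lies entirely in the flange; analyse as a rectangular beam of width b_f.
M_n = T(d − a/2) = 396060 × (590 − 6.845) = 230.96 × 10⁶ N·mm.
M_n = 230.96 kN·m.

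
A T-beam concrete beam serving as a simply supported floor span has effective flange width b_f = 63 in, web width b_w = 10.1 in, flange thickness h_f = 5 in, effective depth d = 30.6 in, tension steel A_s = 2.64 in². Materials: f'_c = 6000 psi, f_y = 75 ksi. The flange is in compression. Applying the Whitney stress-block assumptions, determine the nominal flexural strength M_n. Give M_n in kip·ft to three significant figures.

M_n ≈ 500 kip·ft

Tension: T = A_s f_y = 2.64 × 75 = 198 kips.
Try a within the flange: a = T/(0.85 f'_c b_f) = 198/(0.85 × 6 × 63) = 0.616 in.
Since a = 0.616 ≤ h_f = 5 in, the stress block lies entirely in the flange; analyse as a rectangular beam of width b_f.
M_n = T(d − a/2) = 198 × (30.6 − 0.308) = 5997.8 kip·in.
M_n = 5997.8/12 = 499.82 kip·ft.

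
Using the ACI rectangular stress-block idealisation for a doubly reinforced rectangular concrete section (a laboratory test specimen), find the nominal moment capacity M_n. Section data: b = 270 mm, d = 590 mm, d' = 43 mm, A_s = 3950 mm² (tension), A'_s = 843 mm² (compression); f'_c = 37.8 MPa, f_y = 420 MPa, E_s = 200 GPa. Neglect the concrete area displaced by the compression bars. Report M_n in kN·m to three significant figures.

M_n ≈ 865 kN·m

Assume both tension and compression steel yield.
Net tension couple steel: A_s − A'_s = 3107 mm².
a = (A_s − A'_s) f_y / (0.85 f'_c b) = 1304940/(0.85 × 37.8 × 270) = 150.42 mm.
c = a/β₁ = 150.42/0.78 = 192.85 mm; ε'_s = 0.003(c − d')/c = 0.0023 ≥ f_y/E_s = 0.0021, so compression steel does yield.
M_n = (A_s − A'_s) f_y (d − a/2) + A'_s f_y (d − d') = [1304940 × (590 − 75.21) + 354060 × (590 − 43)] × 10⁻⁶ = 671.77 + 193.67 = 865.44 kN·m.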